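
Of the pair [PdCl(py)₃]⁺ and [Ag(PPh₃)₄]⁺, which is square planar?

For [PdCl(py)₃]⁺: Summing ligand charges against the +1 overall charge gives an oxidation state of +2 for palladium. Palladium is a group-10 element; Pd(II) is therefore d⁸. A 4d d⁸ ion has a large crystal-field splitting; square planar leaves the high-energy d_{x²−y²} orbital empty and maximises CFSE. → square planar.
For [Ag(PPh₃)₄]⁺: Ligand charges: triphenylphosphine is neutral. With an overall charge of +1 the silver centre must be in the +1 oxidation state. Silver is a group-11 element; Ag(I) is therefore d¹⁰. A d¹⁰ ion has no crystal-field stabilisation preference between square planar and tetrahedral, so four ligands adopt the sterically favoured tetrahedral geometry. → tetrahedral.

[PdCl(py)₃]⁺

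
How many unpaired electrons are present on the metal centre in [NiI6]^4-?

2 unpaired electrons

Summing ligand charges against the −4 overall charge gives an oxidation state of +2 for nickel.
Ni sits in group 10, so the d-electron count is 10 − 2 = 8.
In an octahedral field the d⁸ configuration is t₂g⁶e_g² (only one arrangement possible), giving 2 unpaired electrons.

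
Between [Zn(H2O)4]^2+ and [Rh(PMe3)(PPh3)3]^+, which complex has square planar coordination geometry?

For [Zn(H2O)4]^2+: Water is neutral; balancing the +2 overall charge requires Zn(II). Group 12 minus oxidation state 2 gives a d¹⁰ configuration. A d¹⁰ ion has no crystal-field stabilisation preference between square planar and tetrahedral, so four ligands adopt the sterically favoured tetrahedral geometry. → tetrahedral.
For [Rh(PMe3)(PPh3)3]^+: Trimethylphosphine is neutral; triphenylphosphine is neutral; balancing the +1 overall charge requires Rh(I). Rhodium is a group-9 element; Rh(I) is therefore d⁸. A 4d d⁸ ion has a large crystal-field splitting; square planar leaves the high-energy d_{x²−y²} orbital empty and maximises CFSE. → square planar.

[Rh(PMe3)(PPh3)3]^+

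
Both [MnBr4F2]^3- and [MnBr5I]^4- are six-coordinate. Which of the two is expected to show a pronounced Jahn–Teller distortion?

[MnBr4F2]^3-: Ligand charges: each bromide is −1; each fluoride is −1. With an overall charge of −3 the manganese centre must be in the +3 oxidation state. Group 7 minus oxidation state 3 gives a d⁴ configuration. Bromide and fluoride are weak-field ligands for a first-row metal, so the complex is high-spin. The t₂g³e_g¹ (high-spin) configuration has an unevenly filled e_g set; the Jahn–Teller theorem predicts a tetragonal distortion (typically axial elongation) to lift the degeneracy.
[MnBr5I]^4-: Summing ligand charges against the −4 overall charge gives an oxidation state of +2 for manganese. Manganese is a group-7 element; Mn(II) is therefore d⁵. Bromide and iodide are weak-field ligands for a first-row metal, so the complex is high-spin. The d⁵ configuration leaves the e_g set evenly filled (or empty) — no strong Jahn–Teller driving force.

[MnBr4F2]^3-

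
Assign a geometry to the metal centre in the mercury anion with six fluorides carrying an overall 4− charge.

octahedral

Ligand charges: each fluoride is −1. With an overall charge of −4 the mercury centre must be in the +2 oxidation state.
Mercury is a group-12 element; Hg(II) is therefore d¹⁰.
Coordination number: 6.
Six donors around a single metal centre give an octahedral coordination sphere.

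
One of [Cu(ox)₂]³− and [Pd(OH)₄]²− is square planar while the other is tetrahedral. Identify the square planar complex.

[Pd(OH)₄]²−

For [Cu(ox)₂]³−: Each oxalate is −2; balancing the −3 overall charge requires Cu(I). Cu sits in group 11, so the d-electron count is 11 − 1 = 10. A d¹⁰ ion has no crystal-field stabilisation preference between square planar and tetrahedral, so four ligands adopt the sterically favoured tetrahedral geometry. → tetrahedral.
For [Pd(OH)₄]²−: Ligand charges: each hydroxide is −1. With an overall charge of −2 the palladium centre must be in the +2 oxidation state. Group 10 minus oxidation state 2 gives a d⁸ configuration. A 4d d⁸ ion has a large crystal-field splitting; square planar leaves the high-energy d_{x²−y²} orbital empty and maximises CFSE. → square planar.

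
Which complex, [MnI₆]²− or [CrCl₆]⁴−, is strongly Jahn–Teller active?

[CrCl₆]⁴−

[MnI₆]²−: Ligand charges: each iodide is −1. With an overall charge of −2 the manganese centre must be in the +4 oxidation state. Mn sits in group 7, so the d-electron count is 7 − 4 = 3. The d³ configuration leaves the e_g set evenly filled (or empty) — no strong Jahn–Teller driving force.
[CrCl₆]⁴−: Summing ligand charges against the −4 overall charge gives an oxidation state of +2 for chromium. Chromium is a group-6 element; Cr(II) is therefore d⁴. Chloride is a weak-field ligand for a first-row metal, so the complex is high-spin. The t₂g³e_g¹ (high-spin) configuration has an unevenly filled e_g set; the Jahn–Teller theorem predicts a tetragonal distortion (typically axial elongation) to lift the degeneracy.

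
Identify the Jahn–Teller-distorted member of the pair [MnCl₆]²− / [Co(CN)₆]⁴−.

[MnCl₆]²−: Summing ligand charges against the −2 overall charge gives an oxidation state of +4 for manganese. Manganese is a group-7 element; Mn(IV) is therefore d³. The d³ configuration leaves the e_g set evenly filled (or empty) — no strong Jahn–Teller driving force.
[Co(CN)₆]⁴−: Summing ligand charges against the −4 overall charge gives an oxidation state of +2 for cobalt. Co sits in group 9, so the d-electron count is 9 − 2 = 7. Cyanide is a strong-field ligand (high in the spectrochemical series) for a first-row metal, so the complex is low-spin. The t₂g⁶e_g¹ (low-spin) configuration has an unevenly filled e_g set; the Jahn–Teller theorem predicts a tetragonal distortion (typically axial elongation) to lift the degeneracy.

[Co(CN)₆]⁴−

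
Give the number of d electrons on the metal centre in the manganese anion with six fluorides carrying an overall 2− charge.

Ligand charges: each fluoride is −1. With an overall charge of −2 the manganese centre must be in the +4 oxidation state.
Group 7 minus oxidation state 4 gives a d³ configuration.

d3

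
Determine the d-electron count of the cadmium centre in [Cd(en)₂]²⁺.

Summing ligand charges against the +2 overall charge gives an oxidation state of +2 for cadmium.
Cd sits in group 12, so the d-electron count is 12 − 2 = 10.

d¹⁰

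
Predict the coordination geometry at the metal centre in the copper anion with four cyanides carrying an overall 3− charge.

tetrahedral

Ligand charges: each cyanide is −1. With an overall charge of −3 the copper centre must be in the +1 oxidation state.
Group 11 minus oxidation state 1 gives a d¹⁰ configuration.
With 4 monodentate ligands the coordination number is 4.
A d¹⁰ ion has no crystal-field stabilisation preference between square planar and tetrahedral, so four ligands adopt the sterically favoured tetrahedral geometry.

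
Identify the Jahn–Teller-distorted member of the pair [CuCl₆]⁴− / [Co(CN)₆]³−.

[CuCl₆]⁴−: Each chloride is −1; balancing the −4 overall charge requires Cu(II). Group 11 minus oxidation state 2 gives a d⁹ configuration. The t₂g⁶e_g³ configuration has an unevenly filled e_g set; the Jahn–Teller theorem predicts a tetragonal distortion (typically axial elongation) to lift the degeneracy.
[Co(CN)₆]³−: Ligand charges: each cyanide is −1. With an overall charge of −3 the cobalt centre must be in the +3 oxidation state. Co sits in group 9, so the d-electron count is 9 − 3 = 6. Co(III) has an exceptionally large octahedral splitting and is low-spin with essentially every ligand except fluoride. The d⁶ configuration leaves the e_g set evenly filled (or empty) — no strong Jahn–Teller driving force.

[CuCl₆]⁴−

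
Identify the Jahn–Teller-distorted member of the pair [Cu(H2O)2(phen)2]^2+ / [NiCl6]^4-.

[Cu(H2O)2(phen)2]^2+

[Cu(H2O)2(phen)2]^2+: Summing ligand charges against the +2 overall charge gives an oxidation state of +2 for copper. Group 11 minus oxidation state 2 gives a d⁹ configuration. The t₂g⁶e_g³ configuration has an unevenly filled e_g set; the Jahn–Teller theorem predicts a tetragonal distortion (typically axial elongation) to lift the degeneracy.
[NiCl6]^4-: Ligand charges: each chloride is −1. With an overall charge of −4 the nickel centre must be in the +2 oxidation state. Nickel is a group-10 element; Ni(II) is therefore d⁸. The d⁸ configuration leaves the e_g set evenly filled (or empty) — no strong Jahn–Teller driving force.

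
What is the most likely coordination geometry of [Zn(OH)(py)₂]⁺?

Each hydroxide is −1; pyridine is neutral; balancing the +1 overall charge requires Zn(II).
Group 12 minus oxidation state 2 gives a d¹⁰ configuration.
Coordination number: 3.
Three ligands around a d¹⁰ centre minimise repulsion in a trigonal-planar arrangement.

trigonal planar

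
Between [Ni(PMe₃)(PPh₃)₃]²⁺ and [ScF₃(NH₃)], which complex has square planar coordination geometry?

For [Ni(PMe₃)(PPh₃)₃]²⁺: Trimethylphosphine is neutral; triphenylphosphine is neutral; balancing the +2 overall charge requires Ni(II). Ni sits in group 10, so the d-electron count is 10 − 2 = 8. Trimethylphosphine and triphenylphosphine are strong-field ligands (high in the spectrochemical series). A 3d d⁸ ion with strong-field ligands gains enough CFSE to favour square planar over tetrahedral. → square planar.
For [ScF₃(NH₃)]: Each fluoride is −1; ammonia is neutral; balancing the 0 overall charge requires Sc(III). Scandium is a group-3 element; Sc(III) is therefore d⁰. A d⁰ ion has no crystal-field stabilisation preference between square planar and tetrahedral, so four ligands adopt the sterically favoured tetrahedral geometry. → tetrahedral.

[Ni(PMe₃)(PPh₃)₃]²⁺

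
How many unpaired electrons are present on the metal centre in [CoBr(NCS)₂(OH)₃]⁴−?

3 unpaired electrons

Each bromide is −1; each isothiocyanate is −1; each hydroxide is −1; balancing the −4 overall charge requires Co(II).
Cobalt is a group-9 element; Co(II) is therefore d⁷.
The spin state decides the count: Bromide, hydroxide, and isothiocyanate are weak-field ligands for a first-row metal, so the complex is high-spin.
An octahedral high-spin d⁷ ion is t₂g⁵e_g², giving 3 unpaired electrons.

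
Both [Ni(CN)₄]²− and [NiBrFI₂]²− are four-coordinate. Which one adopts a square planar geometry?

[Ni(CN)₄]²−

For [Ni(CN)₄]²−: Ligand charges: each cyanide is −1. With an overall charge of −2 the nickel centre must be in the +2 oxidation state. Nickel is a group-10 element; Ni(II) is therefore d⁸. Cyanide is a strong-field ligand (high in the spectrochemical series). A 3d d⁸ ion with strong-field ligands gains enough CFSE to favour square planar over tetrahedral. → square planar.
For [NiBrFI₂]²−: Each bromide is −1; each fluoride is −1; each iodide is −1; balancing the −2 overall charge requires Ni(II). Nickel is a group-10 element; Ni(II) is therefore d⁸. Bromide, fluoride, and iodide are weak-field ligands. With weak-field ligands the CFSE gain from square planar is small, so a 3d d⁸ ion takes the sterically preferred tetrahedral geometry. → tetrahedral.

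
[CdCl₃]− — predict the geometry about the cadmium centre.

trigonal planar

Summing ligand charges against the −1 overall charge gives an oxidation state of +2 for cadmium.
Group 12 minus oxidation state 2 gives a d¹⁰ configuration.
Coordination number: 3.
Three ligands around a d¹⁰ centre minimise repulsion in a trigonal-planar arrangement.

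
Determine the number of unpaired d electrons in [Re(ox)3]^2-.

3

Summing ligand charges against the −2 overall charge gives an oxidation state of +4 for rhenium.
Re sits in group 7, so the d-electron count is 7 − 4 = 3.
Counting donor atoms: 3×oxalate (bidentate) → 6 donors. Coordination number = 6.
In an octahedral field the d³ configuration is t₂g³e_g⁰ (only one arrangement possible), giving 3 unpaired electrons.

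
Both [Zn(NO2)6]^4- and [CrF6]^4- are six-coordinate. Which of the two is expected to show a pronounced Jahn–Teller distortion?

[Zn(NO2)6]^4-: Summing ligand charges against the −4 overall charge gives an oxidation state of +2 for zinc. Zinc is a group-12 element; Zn(II) is therefore d¹⁰. The d¹⁰ configuration leaves the e_g set evenly filled (or empty) — no strong Jahn–Teller driving force.
[CrF6]^4-: Ligand charges: each fluoride is −1. With an overall charge of −4 the chromium centre must be in the +2 oxidation state. Cr sits in group 6, so the d-electron count is 6 − 2 = 4. Fluoride is a weak-field ligand for a first-row metal, so the complex is high-spin. The t₂g³e_g¹ (high-spin) configuration has an unevenly filled e_g set; the Jahn–Teller theorem predicts a tetragonal distortion (typically axial elongation) to lift the degeneracy.

[CrF6]^4-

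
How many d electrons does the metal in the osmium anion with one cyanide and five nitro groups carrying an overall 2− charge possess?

d⁴

Summing ligand charges against the −2 overall charge gives an oxidation state of +4 for osmium.
Group 8 minus oxidation state 4 gives a d⁴ configuration.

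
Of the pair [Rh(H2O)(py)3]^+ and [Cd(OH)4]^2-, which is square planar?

[Rh(H2O)(py)3]^+

For [Rh(H2O)(py)3]^+: Summing ligand charges against the +1 overall charge gives an oxidation state of +1 for rhodium. Rhodium is a group-9 element; Rh(I) is therefore d⁸. A 4d d⁸ ion has a large crystal-field splitting; square planar leaves the high-energy d_{x²−y²} orbital empty and maximises CFSE. → square planar.
For [Cd(OH)4]^2-: Each hydroxide is −1; balancing the −2 overall charge requires Cd(II). Cadmium is a group-12 element; Cd(II) is therefore d¹⁰. A d¹⁰ ion has no crystal-field stabilisation preference between square planar and tetrahedral, so four ligands adopt the sterically favoured tetrahedral geometry. → tetrahedral.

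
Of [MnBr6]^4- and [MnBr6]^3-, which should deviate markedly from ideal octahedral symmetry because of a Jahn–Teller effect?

[MnBr6]^3-

[MnBr6]^4-: Ligand charges: each bromide is −1. With an overall charge of −4 the manganese centre must be in the +2 oxidation state. Group 7 minus oxidation state 2 gives a d⁵ configuration. Bromide is a weak-field ligand for a first-row metal, so the complex is high-spin. The d⁵ configuration leaves the e_g set evenly filled (or empty) — no strong Jahn–Teller driving force.
[MnBr6]^3-: Summing ligand charges against the −3 overall charge gives an oxidation state of +3 for manganese. Group 7 minus oxidation state 3 gives a d⁴ configuration. Bromide is a weak-field ligand for a first-row metal, so the complex is high-spin. The t₂g³e_g¹ (high-spin) configuration has an unevenly filled e_g set; the Jahn–Teller theorem predicts a tetragonal distortion (typically axial elongation) to lift the degeneracy.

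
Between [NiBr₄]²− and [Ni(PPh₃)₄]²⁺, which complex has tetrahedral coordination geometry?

[NiBr₄]²−

For [NiBr₄]²−: Each bromide is −1; balancing the −2 overall charge requires Ni(II). Nickel is a group-10 element; Ni(II) is therefore d⁸. Bromide is a weak-field ligand. With weak-field ligands the CFSE gain from square planar is small, so a 3d d⁸ ion takes the sterically preferred tetrahedral geometry. → tetrahedral.
For [Ni(PPh₃)₄]²⁺: Ligand charges: triphenylphosphine is neutral. With an overall charge of +2 the nickel centre must be in the +2 oxidation state. Nickel is a group-10 element; Ni(II) is therefore d⁸. Triphenylphosphine is a strong-field ligand (high in the spectrochemical series). A 3d d⁸ ion with strong-field ligands gains enough CFSE to favour square planar over tetrahedral. → square planar.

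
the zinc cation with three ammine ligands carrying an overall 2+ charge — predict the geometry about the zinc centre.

Ligand charges: ammonia is neutral. With an overall charge of +2 the zinc centre must be in the +2 oxidation state.
Zinc is a group-12 element; Zn(II) is therefore d¹⁰.
Coordination number: 3.
Three ligands around a d¹⁰ centre minimise repulsion in a trigonal-planar arrangement.

trigonal planar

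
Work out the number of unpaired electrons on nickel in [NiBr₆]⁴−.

2

Ligand charges: each bromide is −1. With an overall charge of −4 the nickel centre must be in the +2 oxidation state.
Ni sits in group 10, so the d-electron count is 10 − 2 = 8.
In an octahedral field the d⁸ configuration is t₂g⁶e_g² (only one arrangement possible), giving 2 unpaired electrons.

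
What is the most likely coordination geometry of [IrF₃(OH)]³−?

square planar

Summing ligand charges against the −3 overall charge gives an oxidation state of +1 for iridium.
Iridium is a group-9 element; Ir(I) is therefore d⁸.
Coordination number: 4.
A 5d d⁸ ion has a large crystal-field splitting; square planar leaves the high-energy d_{x²−y²} orbital empty and maximises CFSE.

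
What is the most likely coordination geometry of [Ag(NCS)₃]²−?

trigonal planar

Ligand charges: each isothiocyanate is −1. With an overall charge of −2 the silver centre must be in the +1 oxidation state.
Ag sits in group 11, so the d-electron count is 11 − 1 = 10.
With 3 monodentate ligands the coordination number is 3.
Three ligands around a d¹⁰ centre minimise repulsion in a trigonal-planar arrangement.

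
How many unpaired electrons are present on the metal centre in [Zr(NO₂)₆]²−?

Each nitro (N-bound nitrite) is −1; balancing the −2 overall charge requires Zr(IV).
Zirconium is a group-4 element; Zr(IV) is therefore d⁰.
In an octahedral field the d⁰ configuration is t₂g⁰e_g⁰, giving 0 unpaired electrons.

0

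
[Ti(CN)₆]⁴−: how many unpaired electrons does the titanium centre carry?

Summing ligand charges against the −4 overall charge gives an oxidation state of +2 for titanium.
Titanium is a group-4 element; Ti(II) is therefore d².
In an octahedral field the d² configuration is t₂g²e_g⁰ (only one arrangement possible), giving 2 unpaired electrons.

2 unpaired electrons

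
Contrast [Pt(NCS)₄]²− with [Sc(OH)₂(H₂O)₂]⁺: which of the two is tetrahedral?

For [Pt(NCS)₄]²−: Each isothiocyanate is −1; balancing the −2 overall charge requires Pt(II). Group 10 minus oxidation state 2 gives a d⁸ configuration. A 5d d⁸ ion has a large crystal-field splitting; square planar leaves the high-energy d_{x²−y²} orbital empty and maximises CFSE. → square planar.
For [Sc(OH)₂(H₂O)₂]⁺: Each hydroxide is −1; water is neutral; balancing the +1 overall charge requires Sc(III). Scandium is a group-3 element; Sc(III) is therefore d⁰. A d⁰ ion has no crystal-field stabilisation preference between square planar and tetrahedral, so four ligands adopt the sterically favoured tetrahedral geometry. → tetrahedral.

[Sc(OH)₂(H₂O)₂]⁺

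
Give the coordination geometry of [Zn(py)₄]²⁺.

Pyridine is neutral; balancing the +2 overall charge requires Zn(II).
Zinc is a group-12 element; Zn(II) is therefore d¹⁰.
Coordination number: 4.
A d¹⁰ ion has no crystal-field stabilisation preference between square planar and tetrahedral, so four ligands adopt the sterically favoured tetrahedral geometry.

tetrahedral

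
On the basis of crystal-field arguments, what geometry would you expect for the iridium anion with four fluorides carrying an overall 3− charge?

Each fluoride is −1; balancing the −3 overall charge requires Ir(I).
Ir sits in group 9, so the d-electron count is 9 − 1 = 8.
Coordination number: 4.
A 5d d⁸ ion has a large crystal-field splitting; square planar leaves the high-energy d_{x²−y²} orbital empty and maximises CFSE.

square planar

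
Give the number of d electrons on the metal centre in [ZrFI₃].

d0

Ligand charges: each fluoride is −1; each iodide is −1. With an overall charge of 0 the zirconium centre must be in the +4 oxidation state.
Zirconium is a group-4 element; Zr(IV) is therefore d⁰.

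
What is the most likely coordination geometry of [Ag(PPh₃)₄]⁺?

tetrahedral

Summing ligand charges against the +1 overall charge gives an oxidation state of +1 for silver.
Silver is a group-11 element; Ag(I) is therefore d¹⁰.
With 4 monodentate ligands the coordination number is 4.
A d¹⁰ ion has no crystal-field stabilisation preference between square planar and tetrahedral, so four ligands adopt the sterically favoured tetrahedral geometry.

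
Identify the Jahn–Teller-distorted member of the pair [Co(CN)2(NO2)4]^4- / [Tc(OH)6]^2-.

[Co(CN)2(NO2)4]^4-

[Co(CN)2(NO2)4]^4-: Each cyanide is −1; each nitro (N-bound nitrite) is −1; balancing the −4 overall charge requires Co(II). Group 9 minus oxidation state 2 gives a d⁷ configuration. Cyanide and nitro (N-bound nitrite) are strong-field ligands (high in the spectrochemical series) for a first-row metal, so the complex is low-spin. The t₂g⁶e_g¹ (low-spin) configuration has an unevenly filled e_g set; the Jahn–Teller theorem predicts a tetragonal distortion (typically axial elongation) to lift the degeneracy.
[Tc(OH)6]^2-: Ligand charges: each hydroxide is −1. With an overall charge of −2 the technetium centre must be in the +4 oxidation state. Tc sits in group 7, so the d-electron count is 7 − 4 = 3. The d³ configuration leaves the e_g set evenly filled (or empty) — no strong Jahn–Teller driving force.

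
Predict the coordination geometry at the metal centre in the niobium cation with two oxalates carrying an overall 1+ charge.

tetrahedral

Ligand charges: each oxalate is −2. With an overall charge of +1 the niobium centre must be in the +5 oxidation state.
Nb sits in group 5, so the d-electron count is 5 − 5 = 0.
Counting donor atoms: 2×oxalate (bidentate) → 4 donors. Coordination number = 4.
A d⁰ ion has no crystal-field stabilisation preference between square planar and tetrahedral, so four ligands adopt the sterically favoured tetrahedral geometry.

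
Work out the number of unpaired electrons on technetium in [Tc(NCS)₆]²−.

3 unpaired electrons

Summing ligand charges against the −2 overall charge gives an oxidation state of +4 for technetium.
Technetium is a group-7 element; Tc(IV) is therefore d³.
In an octahedral field the d³ configuration is t₂g³e_g⁰ (only one arrangement possible), giving 3 unpaired electrons.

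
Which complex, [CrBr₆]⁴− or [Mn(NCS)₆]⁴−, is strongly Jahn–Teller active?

[CrBr₆]⁴−

[CrBr₆]⁴−: Summing ligand charges against the −4 overall charge gives an oxidation state of +2 for chromium. Group 6 minus oxidation state 2 gives a d⁴ configuration. Bromide is a weak-field ligand for a first-row metal, so the complex is high-spin. The t₂g³e_g¹ (high-spin) configuration has an unevenly filled e_g set; the Jahn–Teller theorem predicts a tetragonal distortion (typically axial elongation) to lift the degeneracy.
[Mn(NCS)₆]⁴−: Each isothiocyanate is −1; balancing the −4 overall charge requires Mn(II). Mn sits in group 7, so the d-electron count is 7 − 2 = 5. Isothiocyanate is a weak-field ligand for a first-row metal, so the complex is high-spin. The d⁵ configuration leaves the e_g set evenly filled (or empty) — no strong Jahn–Teller driving force.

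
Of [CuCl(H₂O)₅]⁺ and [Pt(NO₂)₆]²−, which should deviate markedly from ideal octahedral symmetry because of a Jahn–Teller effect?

[CuCl(H₂O)₅]⁺: Summing ligand charges against the +1 overall charge gives an oxidation state of +2 for copper. Copper is a group-11 element; Cu(II) is therefore d⁹. The t₂g⁶e_g³ configuration has an unevenly filled e_g set; the Jahn–Teller theorem predicts a tetragonal distortion (typically axial elongation) to lift the degeneracy.
[Pt(NO₂)₆]²−: Summing ligand charges against the −2 overall charge gives an oxidation state of +4 for platinum. Platinum is a group-10 element; Pt(IV) is therefore d⁶. A 5d ion has a large Δₒ and is invariably low-spin. The d⁶ configuration leaves the e_g set evenly filled (or empty) — no strong Jahn–Teller driving force.

[CuCl(H₂O)₅]⁺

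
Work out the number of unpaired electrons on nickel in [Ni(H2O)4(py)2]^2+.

Summing ligand charges against the +2 overall charge gives an oxidation state of +2 for nickel.
Group 10 minus oxidation state 2 gives a d⁸ configuration.
In an octahedral field the d⁸ configuration is t₂g⁶e_g² (only one arrangement possible), giving 2 unpaired electrons.

2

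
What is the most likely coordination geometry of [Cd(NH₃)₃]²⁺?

trigonal planar

Summing ligand charges against the +2 overall charge gives an oxidation state of +2 for cadmium.
Cadmium is a group-12 element; Cd(II) is therefore d¹⁰.
Coordination number: 3.
Three ligands around a d¹⁰ centre minimise repulsion in a trigonal-planar arrangement.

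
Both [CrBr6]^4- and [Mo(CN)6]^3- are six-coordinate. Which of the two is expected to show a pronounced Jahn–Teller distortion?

[CrBr6]^4-: Summing ligand charges against the −4 overall charge gives an oxidation state of +2 for chromium. Chromium is a group-6 element; Cr(II) is therefore d⁴. Bromide is a weak-field ligand for a first-row metal, so the complex is high-spin. The t₂g³e_g¹ (high-spin) configuration has an unevenly filled e_g set; the Jahn–Teller theorem predicts a tetragonal distortion (typically axial elongation) to lift the degeneracy.
[Mo(CN)6]^3-: Each cyanide is −1; balancing the −3 overall charge requires Mo(III). Mo sits in group 6, so the d-electron count is 6 − 3 = 3. The d³ configuration leaves the e_g set evenly filled (or empty) — no strong Jahn–Teller driving force.

[CrBr6]^4-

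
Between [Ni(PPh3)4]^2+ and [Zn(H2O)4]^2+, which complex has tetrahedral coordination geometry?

[Zn(H2O)4]^2+

For [Ni(PPh3)4]^2+: Ligand charges: triphenylphosphine is neutral. With an overall charge of +2 the nickel centre must be in the +2 oxidation state. Nickel is a group-10 element; Ni(II) is therefore d⁸. Triphenylphosphine is a strong-field ligand (high in the spectrochemical series). A 3d d⁸ ion with strong-field ligands gains enough CFSE to favour square planar over tetrahedral. → square planar.
For [Zn(H2O)4]^2+: Summing ligand charges against the +2 overall charge gives an oxidation state of +2 for zinc. Zn sits in group 12, so the d-electron count is 12 − 2 = 10. A d¹⁰ ion has no crystal-field stabilisation preference between square planar and tetrahedral, so four ligands adopt the sterically favoured tetrahedral geometry. → tetrahedral.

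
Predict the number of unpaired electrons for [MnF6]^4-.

5

Summing ligand charges against the −4 overall charge gives an oxidation state of +2 for manganese.
Manganese is a group-7 element; Mn(II) is therefore d⁵.
The spin state decides the count: Fluoride is a weak-field ligand for a first-row metal, so the complex is high-spin.
An octahedral high-spin d⁵ ion is t₂g³e_g², giving 5 unpaired electrons.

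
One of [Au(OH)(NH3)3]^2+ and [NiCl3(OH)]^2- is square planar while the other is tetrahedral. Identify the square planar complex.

[Au(OH)(NH3)3]^2+

For [Au(OH)(NH3)3]^2+: Summing ligand charges against the +2 overall charge gives an oxidation state of +3 for gold. Group 11 minus oxidation state 3 gives a d⁸ configuration. A 5d d⁸ ion has a large crystal-field splitting; square planar leaves the high-energy d_{x²−y²} orbital empty and maximises CFSE. → square planar.
For [NiCl3(OH)]^2-: Ligand charges: each chloride is −1; each hydroxide is −1. With an overall charge of −2 the nickel centre must be in the +2 oxidation state. Ni sits in group 10, so the d-electron count is 10 − 2 = 8. Chloride and hydroxide are weak-field ligands. With weak-field ligands the CFSE gain from square planar is small, so a 3d d⁸ ion takes the sterically preferred tetrahedral geometry. → tetrahedral.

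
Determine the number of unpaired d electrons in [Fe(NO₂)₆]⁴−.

0

Ligand charges: each nitro (N-bound nitrite) is −1. With an overall charge of −4 the iron centre must be in the +2 oxidation state.
Iron is a group-8 element; Fe(II) is therefore d⁶.
The spin state decides the count: Nitro (N-bound nitrite) is a strong-field ligand (high in the spectrochemical series) for a first-row metal, so the complex is low-spin.
An octahedral low-spin d⁶ ion is t₂g⁶e_g⁰, giving 0 unpaired electrons.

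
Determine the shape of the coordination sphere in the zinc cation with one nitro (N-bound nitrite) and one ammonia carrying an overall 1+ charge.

linear

Summing ligand charges against the +1 overall charge gives an oxidation state of +2 for zinc.
Group 12 minus oxidation state 2 gives a d¹⁰ configuration.
With 2 monodentate ligands the coordination number is 2.
A d¹⁰ ion with only two ligands adopts a linear arrangement (sp hybridisation; no CFSE preference).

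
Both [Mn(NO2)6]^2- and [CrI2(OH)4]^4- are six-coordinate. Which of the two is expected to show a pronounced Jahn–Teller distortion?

[CrI2(OH)4]^4-

[Mn(NO2)6]^2-: Ligand charges: each nitro (N-bound nitrite) is −1. With an overall charge of −2 the manganese centre must be in the +4 oxidation state. Group 7 minus oxidation state 4 gives a d³ configuration. The d³ configuration leaves the e_g set evenly filled (or empty) — no strong Jahn–Teller driving force.
[CrI2(OH)4]^4-: Ligand charges: each iodide is −1; each hydroxide is −1. With an overall charge of −4 the chromium centre must be in the +2 oxidation state. Cr sits in group 6, so the d-electron count is 6 − 2 = 4. Hydroxide and iodide are weak-field ligands for a first-row metal, so the complex is high-spin. The t₂g³e_g¹ (high-spin) configuration has an unevenly filled e_g set; the Jahn–Teller theorem predicts a tetragonal distortion (typically axial elongation) to lift the degeneracy.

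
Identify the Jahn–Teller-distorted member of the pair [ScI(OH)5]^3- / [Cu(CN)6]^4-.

[ScI(OH)5]^3-: Ligand charges: each iodide is −1; each hydroxide is −1. With an overall charge of −3 the scandium centre must be in the +3 oxidation state. Group 3 minus oxidation state 3 gives a d⁰ configuration. The d⁰ configuration leaves the e_g set evenly filled (or empty) — no strong Jahn–Teller driving force.
[Cu(CN)6]^4-: Summing ligand charges against the −4 overall charge gives an oxidation state of +2 for copper. Group 11 minus oxidation state 2 gives a d⁹ configuration. The t₂g⁶e_g³ configuration has an unevenly filled e_g set; the Jahn–Teller theorem predicts a tetragonal distortion (typically axial elongation) to lift the degeneracy.

[Cu(CN)6]^4-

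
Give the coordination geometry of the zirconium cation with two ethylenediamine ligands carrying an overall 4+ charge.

Ligand charges: ethylenediamine is neutral. With an overall charge of +4 the zirconium centre must be in the +4 oxidation state.
Zr sits in group 4, so the d-electron count is 4 − 4 = 0.
Counting donor atoms: 2×ethylenediamine (bidentate) → 4 donors. Coordination number = 4.
A d⁰ ion has no crystal-field stabilisation preference between square planar and tetrahedral, so four ligands adopt the sterically favoured tetrahedral geometry.

tetrahedral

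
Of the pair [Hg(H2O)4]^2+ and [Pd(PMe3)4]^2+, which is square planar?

For [Hg(H2O)4]^2+: Water is neutral; balancing the +2 overall charge requires Hg(II). Hg sits in group 12, so the d-electron count is 12 − 2 = 10. A d¹⁰ ion has no crystal-field stabilisation preference between square planar and tetrahedral, so four ligands adopt the sterically favoured tetrahedral geometry. → tetrahedral.
For [Pd(PMe3)4]^2+: Ligand charges: trimethylphosphine is neutral. With an overall charge of +2 the palladium centre must be in the +2 oxidation state. Palladium is a group-10 element; Pd(II) is therefore d⁸. A 4d d⁸ ion has a large crystal-field splitting; square planar leaves the high-energy d_{x²−y²} orbital empty and maximises CFSE. → square planar.

[Pd(PMe3)4]^2+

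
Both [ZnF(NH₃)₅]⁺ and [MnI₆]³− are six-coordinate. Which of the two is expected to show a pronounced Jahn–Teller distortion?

[MnI₆]³−

[ZnF(NH₃)₅]⁺: Each fluoride is −1; ammonia is neutral; balancing the +1 overall charge requires Zn(II). Zinc is a group-12 element; Zn(II) is therefore d¹⁰. The d¹⁰ configuration leaves the e_g set evenly filled (or empty) — no strong Jahn–Teller driving force.
[MnI₆]³−: Ligand charges: each iodide is −1. With an overall charge of −3 the manganese centre must be in the +3 oxidation state. Manganese is a group-7 element; Mn(III) is therefore d⁴. Iodide is a weak-field ligand for a first-row metal, so the complex is high-spin. The t₂g³e_g¹ (high-spin) configuration has an unevenly filled e_g set; the Jahn–Teller theorem predicts a tetragonal distortion (typically axial elongation) to lift the degeneracy.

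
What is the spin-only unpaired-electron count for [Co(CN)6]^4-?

Ligand charges: each cyanide is −1. With an overall charge of −4 the cobalt centre must be in the +2 oxidation state.
Group 9 minus oxidation state 2 gives a d⁷ configuration.
The spin state decides the count: Cyanide is a strong-field ligand (high in the spectrochemical series) for a first-row metal, so the complex is low-spin.
An octahedral low-spin d⁷ ion is t₂g⁶e_g¹, giving 1 unpaired electron.

1 unpaired electron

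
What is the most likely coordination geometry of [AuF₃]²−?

Summing ligand charges against the −2 overall charge gives an oxidation state of +1 for gold.
Gold is a group-11 element; Au(I) is therefore d¹⁰.
With 3 monodentate ligands the coordination number is 3.
Three ligands around a d¹⁰ centre minimise repulsion in a trigonal-planar arrangement.

trigonal planar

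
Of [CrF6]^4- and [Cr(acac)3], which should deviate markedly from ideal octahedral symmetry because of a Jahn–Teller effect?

[CrF6]^4-

[CrF6]^4-: Summing ligand charges against the −4 overall charge gives an oxidation state of +2 for chromium. Group 6 minus oxidation state 2 gives a d⁴ configuration. Fluoride is a weak-field ligand for a first-row metal, so the complex is high-spin. The t₂g³e_g¹ (high-spin) configuration has an unevenly filled e_g set; the Jahn–Teller theorem predicts a tetragonal distortion (typically axial elongation) to lift the degeneracy.
[Cr(acac)3]: Summing ligand charges against the 0 overall charge gives an oxidation state of +3 for chromium. Chromium is a group-6 element; Cr(III) is therefore d³. The d³ configuration leaves the e_g set evenly filled (or empty) — no strong Jahn–Teller driving force.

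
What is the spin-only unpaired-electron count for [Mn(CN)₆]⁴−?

Each cyanide is −1; balancing the −4 overall charge requires Mn(II).
Group 7 minus oxidation state 2 gives a d⁵ configuration.
The spin state decides the count: Cyanide is a strong-field ligand (high in the spectrochemical series) for a first-row metal, so the complex is low-spin.
An octahedral low-spin d⁵ ion is t₂g⁵e_g⁰, giving 1 unpaired electron.

1 unpaired electron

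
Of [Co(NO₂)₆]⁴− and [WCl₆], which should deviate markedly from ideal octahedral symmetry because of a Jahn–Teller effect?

[Co(NO₂)₆]⁴−: Summing ligand charges against the −4 overall charge gives an oxidation state of +2 for cobalt. Group 9 minus oxidation state 2 gives a d⁷ configuration. Nitro (N-bound nitrite) is a strong-field ligand (high in the spectrochemical series) for a first-row metal, so the complex is low-spin. The t₂g⁶e_g¹ (low-spin) configuration has an unevenly filled e_g set; the Jahn–Teller theorem predicts a tetragonal distortion (typically axial elongation) to lift the degeneracy.
[WCl₆]: Ligand charges: each chloride is −1. With an overall charge of 0 the tungsten centre must be in the +6 oxidation state. Tungsten is a group-6 element; W(VI) is therefore d⁰. The d⁰ configuration leaves the e_g set evenly filled (or empty) — no strong Jahn–Teller driving force.

[Co(NO₂)₆]⁴−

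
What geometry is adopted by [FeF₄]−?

tetrahedral

Each fluoride is −1; balancing the −1 overall charge requires Fe(III).
Iron is a group-8 element; Fe(III) is therefore d⁵.
Coordination number: 4.
Fluoride is a weak-field ligand.
A high-spin d⁵ ion has zero CFSE in either geometry, so four ligands adopt the sterically favoured tetrahedral geometry.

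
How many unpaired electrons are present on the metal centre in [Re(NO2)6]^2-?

3

Ligand charges: each nitro (N-bound nitrite) is −1. With an overall charge of −2 the rhenium centre must be in the +4 oxidation state.
Re sits in group 7, so the d-electron count is 7 − 4 = 3.
In an octahedral field the d³ configuration is t₂g³e_g⁰ (only one arrangement possible), giving 3 unpaired electrons.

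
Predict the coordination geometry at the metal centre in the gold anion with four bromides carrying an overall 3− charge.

Each bromide is −1; balancing the −3 overall charge requires Au(I).
Au sits in group 11, so the d-electron count is 11 − 1 = 10.
Coordination number: 4.
A d¹⁰ ion has no crystal-field stabilisation preference between square planar and tetrahedral, so four ligands adopt the sterically favoured tetrahedral geometry.

tetrahedral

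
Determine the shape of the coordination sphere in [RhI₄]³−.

square planar

Ligand charges: each iodide is −1. With an overall charge of −3 the rhodium centre must be in the +1 oxidation state.
Rhodium is a group-9 element; Rh(I) is therefore d⁸.
Coordination number: 4.
A 4d d⁸ ion has a large crystal-field splitting; square planar leaves the high-energy d_{x²−y²} orbital empty and maximises CFSE.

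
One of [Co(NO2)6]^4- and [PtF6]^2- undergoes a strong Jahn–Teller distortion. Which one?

[Co(NO2)6]^4-: Each nitro (N-bound nitrite) is −1; balancing the −4 overall charge requires Co(II). Cobalt is a group-9 element; Co(II) is therefore d⁷. Nitro (N-bound nitrite) is a strong-field ligand (high in the spectrochemical series) for a first-row metal, so the complex is low-spin. The t₂g⁶e_g¹ (low-spin) configuration has an unevenly filled e_g set; the Jahn–Teller theorem predicts a tetragonal distortion (typically axial elongation) to lift the degeneracy.
[PtF6]^2-: Ligand charges: each fluoride is −1. With an overall charge of −2 the platinum centre must be in the +4 oxidation state. Group 10 minus oxidation state 4 gives a d⁶ configuration. A 5d ion has a large Δₒ and is invariably low-spin. The d⁶ configuration leaves the e_g set evenly filled (or empty) — no strong Jahn–Teller driving force.

[Co(NO2)6]^4-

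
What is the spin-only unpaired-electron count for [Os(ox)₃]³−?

Summing ligand charges against the −3 overall charge gives an oxidation state of +3 for osmium.
Group 8 minus oxidation state 3 gives a d⁵ configuration.
Counting donor atoms: 3×oxalate (bidentate) → 6 donors. Coordination number = 6.
The spin state decides the count: a 5d ion has a large Δₒ and is invariably low-spin.
An octahedral low-spin d⁵ ion is t₂g⁵e_g⁰, giving 1 unpaired electron.

1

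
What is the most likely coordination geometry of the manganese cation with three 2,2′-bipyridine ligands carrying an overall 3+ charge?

Summing ligand charges against the +3 overall charge gives an oxidation state of +3 for manganese.
Manganese is a group-7 element; Mn(III) is therefore d⁴.
Counting donor atoms: 3×2,2′-bipyridine (bidentate) → 6 donors. Coordination number = 6.
Six donors around a single metal centre give an octahedral coordination sphere.

octahedral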